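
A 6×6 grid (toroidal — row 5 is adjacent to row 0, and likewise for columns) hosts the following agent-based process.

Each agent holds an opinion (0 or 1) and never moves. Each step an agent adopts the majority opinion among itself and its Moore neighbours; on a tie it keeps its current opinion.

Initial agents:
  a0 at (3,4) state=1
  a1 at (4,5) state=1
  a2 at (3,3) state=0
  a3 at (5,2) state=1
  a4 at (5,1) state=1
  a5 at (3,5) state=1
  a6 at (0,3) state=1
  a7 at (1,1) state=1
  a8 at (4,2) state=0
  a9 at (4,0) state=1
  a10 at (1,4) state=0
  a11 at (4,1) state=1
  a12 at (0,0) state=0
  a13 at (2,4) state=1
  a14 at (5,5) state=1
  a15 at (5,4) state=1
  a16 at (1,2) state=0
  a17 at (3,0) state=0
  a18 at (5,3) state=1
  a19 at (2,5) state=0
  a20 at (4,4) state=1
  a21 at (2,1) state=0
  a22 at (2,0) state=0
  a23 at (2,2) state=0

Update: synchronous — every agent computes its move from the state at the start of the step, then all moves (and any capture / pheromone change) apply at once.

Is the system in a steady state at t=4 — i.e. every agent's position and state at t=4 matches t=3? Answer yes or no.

t=1: a0@(3,4):1 a1@(4,5):1 a2@(3,3):0 a3@(5,2):1 a4@(5,1):1 a5@(3,5):1 a6@(0,3):1 a7@(1,1):0 a8@(4,2):1 a9@(4,0):1 a10@(1,4):0 a11@(4,1):1 a12@(0,0):1 a13@(2,4):1 a14@(5,5):1 a15@(5,4):1 a16@(1,2):0 a17@(3,0):0 a18@(5,3):1 a19@(2,5):0 a20@(4,4):1 a21@(2,1):0 a22@(2,0):0 a23@(2,2):0
t=2: a0@(3,4):1 a1@(4,5):1 a2@(3,3):1 a3@(5,2):1 a4@(5,1):1 a5@(3,5):1 a6@(0,3):1 a7@(1,1):0 a8@(4,2):1 a9@(4,0):1 a10@(1,4):0 a11@(4,1):1 a12@(0,0):1 a13@(2,4):1 a14@(5,5):1 a15@(5,4):1 a16@(1,2):0 a17@(3,0):0 a18@(5,3):1 a19@(2,5):0 a20@(4,4):1 a21@(2,1):0 a22@(2,0):0 a23@(2,2):0
t=3: (unchanged — steady state)

yes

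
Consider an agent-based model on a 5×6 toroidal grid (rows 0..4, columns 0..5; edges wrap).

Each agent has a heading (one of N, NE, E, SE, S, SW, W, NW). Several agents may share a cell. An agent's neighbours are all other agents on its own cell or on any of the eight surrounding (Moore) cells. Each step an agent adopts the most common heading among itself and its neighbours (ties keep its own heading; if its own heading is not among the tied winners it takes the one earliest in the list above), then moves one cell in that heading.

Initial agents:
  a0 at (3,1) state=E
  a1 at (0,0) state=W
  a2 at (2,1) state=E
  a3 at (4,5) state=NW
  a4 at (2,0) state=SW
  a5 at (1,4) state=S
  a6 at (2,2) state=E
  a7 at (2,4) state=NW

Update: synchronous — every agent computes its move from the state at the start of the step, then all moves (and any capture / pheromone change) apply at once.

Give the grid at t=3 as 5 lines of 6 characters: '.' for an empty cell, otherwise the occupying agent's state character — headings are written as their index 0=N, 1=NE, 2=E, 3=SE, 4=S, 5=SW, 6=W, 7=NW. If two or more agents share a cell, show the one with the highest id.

t=1: a0@(3,2):E a1@(0,5):W a2@(2,2):E a3@(3,4):NW a4@(2,1):E a5@(2,4):S a6@(2,3):E a7@(1,3):NW
t=2: a0@(3,3):E a1@(0,4):W a2@(2,3):E a3@(2,3):NW a4@(2,2):E a5@(1,3):NW a6@(2,4):E a7@(1,4):E
t=3: a0@(3,4):E a1@(0,3):W a2@(2,4):E a3@(2,4):E a4@(2,3):E a5@(1,4):E a6@(2,5):E a7@(1,5):E

...6..
....22
...222
....2.
......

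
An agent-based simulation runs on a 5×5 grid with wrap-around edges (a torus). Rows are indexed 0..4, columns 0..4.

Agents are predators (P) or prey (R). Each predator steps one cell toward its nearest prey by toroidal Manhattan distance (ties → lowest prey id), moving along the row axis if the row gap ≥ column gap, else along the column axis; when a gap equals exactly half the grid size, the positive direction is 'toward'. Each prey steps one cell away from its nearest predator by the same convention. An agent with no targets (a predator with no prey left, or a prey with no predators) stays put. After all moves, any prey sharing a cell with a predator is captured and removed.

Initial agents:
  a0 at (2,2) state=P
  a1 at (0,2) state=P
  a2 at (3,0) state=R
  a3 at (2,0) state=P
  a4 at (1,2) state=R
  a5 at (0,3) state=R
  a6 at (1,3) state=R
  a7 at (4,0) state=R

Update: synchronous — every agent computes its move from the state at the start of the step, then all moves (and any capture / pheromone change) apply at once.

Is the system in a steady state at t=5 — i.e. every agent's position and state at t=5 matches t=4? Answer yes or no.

t=1: a0@(1,2):P a1@(1,2):P a2@(4,0):R a3@(3,0):P a4@(0,2):R a5@(0,4):R a6@(0,3):R a7@(0,0):R
t=2: a0@(0,2):P a1@(0,2):P a2@(0,0):R a3@(4,0):P a4@(4,2):R a5@(0,0):R a6@(4,3):R a7@(1,0):R
t=3: a0@(4,2):P a1@(4,2):P a2@(1,0):R a3@(0,0):P a4@(3,2):R a5@(1,0):R a6@(3,3):R a7@(2,0):R
t=4: a0@(3,2):P a1@(3,2):P a2@(2,0):R a3@(1,0):P a4@(2,2):R a5@(2,0):R a6@(2,3):R a7@(3,0):R
t=5: a0@(2,2):P a1@(2,2):P a2@(3,0):R a3@(2,0):P a4@(1,2):R a5@(3,0):R a6@(1,3):R a7@(3,4):R

no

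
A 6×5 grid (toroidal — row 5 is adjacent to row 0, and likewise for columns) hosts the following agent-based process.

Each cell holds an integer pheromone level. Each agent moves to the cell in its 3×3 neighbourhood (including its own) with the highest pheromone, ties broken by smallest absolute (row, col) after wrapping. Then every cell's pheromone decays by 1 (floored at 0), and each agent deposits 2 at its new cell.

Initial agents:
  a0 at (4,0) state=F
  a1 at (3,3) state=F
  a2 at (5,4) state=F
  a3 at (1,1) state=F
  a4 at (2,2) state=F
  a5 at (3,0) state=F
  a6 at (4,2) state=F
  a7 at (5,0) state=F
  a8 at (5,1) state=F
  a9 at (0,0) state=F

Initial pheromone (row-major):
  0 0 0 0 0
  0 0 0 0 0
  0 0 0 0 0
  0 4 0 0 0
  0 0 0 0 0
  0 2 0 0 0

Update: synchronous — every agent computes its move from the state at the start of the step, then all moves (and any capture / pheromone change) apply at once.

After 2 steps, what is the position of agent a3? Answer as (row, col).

t=1: a0@(3,1) a1@(2,2) a2@(0,0) a3@(0,0) a4@(3,1) a5@(3,1) a6@(3,1) a7@(5,1) a8@(5,1) a9@(5,1) | pheromone: 4 0 0 0 0 / 0 0 0 0 0 / 0 0 2 0 0 / 0 11 0 0 0 / 0 0 0 0 0 / 0 7 0 0 0
t=2: a0@(3,1) a1@(3,1) a2@(5,1) a3@(5,1) a4@(3,1) a5@(3,1) a6@(3,1) a7@(5,1) a8@(5,1) a9@(5,1) | pheromone: 3 0 0 0 0 / 0 0 0 0 0 / 0 0 1 0 0 / 0 20 0 0 0 / 0 0 0 0 0 / 0 16 0 0 0

(5, 1)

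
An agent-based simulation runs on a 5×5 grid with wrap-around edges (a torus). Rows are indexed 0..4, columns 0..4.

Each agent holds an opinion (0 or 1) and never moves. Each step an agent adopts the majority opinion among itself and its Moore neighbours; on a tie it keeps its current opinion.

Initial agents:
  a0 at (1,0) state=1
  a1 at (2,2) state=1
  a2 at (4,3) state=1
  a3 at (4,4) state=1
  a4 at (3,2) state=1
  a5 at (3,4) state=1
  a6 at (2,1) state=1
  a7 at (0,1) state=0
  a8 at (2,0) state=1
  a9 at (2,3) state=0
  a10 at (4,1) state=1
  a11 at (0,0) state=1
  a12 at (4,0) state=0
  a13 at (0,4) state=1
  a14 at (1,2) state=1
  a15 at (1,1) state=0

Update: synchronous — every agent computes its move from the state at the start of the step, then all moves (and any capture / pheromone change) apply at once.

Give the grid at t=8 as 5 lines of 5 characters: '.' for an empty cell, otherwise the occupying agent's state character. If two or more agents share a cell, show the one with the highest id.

11..1
111..
1111.
..1.1
11.11

t=1: a0@(1,0):1 a1@(2,2):1 a2@(4,3):1 a3@(4,4):1 a4@(3,2):1 a5@(3,4):1 a6@(2,1):1 a7@(0,1):1 a8@(2,0):1 a9@(2,3):1 a10@(4,1):1 a11@(0,0):1 a12@(4,0):1 a13@(0,4):1 a14@(1,2):1 a15@(1,1):1
t=2: (unchanged — steady state)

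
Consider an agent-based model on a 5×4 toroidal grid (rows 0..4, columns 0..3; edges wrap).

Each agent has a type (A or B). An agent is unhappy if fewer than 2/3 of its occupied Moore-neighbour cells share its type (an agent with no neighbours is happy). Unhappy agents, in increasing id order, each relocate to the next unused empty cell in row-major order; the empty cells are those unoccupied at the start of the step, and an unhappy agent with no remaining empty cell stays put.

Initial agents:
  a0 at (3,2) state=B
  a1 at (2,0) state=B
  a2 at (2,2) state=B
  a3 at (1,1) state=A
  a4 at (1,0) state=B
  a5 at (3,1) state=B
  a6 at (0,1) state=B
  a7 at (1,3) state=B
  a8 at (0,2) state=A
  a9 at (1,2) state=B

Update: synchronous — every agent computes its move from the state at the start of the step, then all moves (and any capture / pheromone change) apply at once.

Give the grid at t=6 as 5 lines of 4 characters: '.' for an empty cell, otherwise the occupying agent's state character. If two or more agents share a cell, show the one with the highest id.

t=1: a0@(3,2):B a1@(2,0):B a2@(2,2):B a3@(0,0):A a4@(1,0):B a5@(3,1):B a6@(0,3):B a7@(1,3):B a8@(2,1):A a9@(2,3):B
t=2: a0@(3,2):B a1@(2,0):B a2@(2,2):B a3@(0,1):A a4@(1,0):B a5@(3,1):B a6@(0,3):B a7@(1,3):B a8@(0,2):A a9@(2,3):B
t=3: a0@(3,2):B a1@(2,0):B a2@(2,2):B a3@(0,0):A a4@(1,0):B a5@(3,1):B a6@(0,3):B a7@(1,3):B a8@(1,1):A a9@(2,3):B
t=4: a0@(3,2):B a1@(2,0):B a2@(2,2):B a3@(0,1):A a4@(1,0):B a5@(3,1):B a6@(0,3):B a7@(1,3):B a8@(0,2):A a9@(2,3):B
t=5: a0@(3,2):B a1@(2,0):B a2@(2,2):B a3@(0,0):A a4@(1,0):B a5@(3,1):B a6@(0,3):B a7@(1,3):B a8@(1,1):A a9@(2,3):B
t=6: a0@(3,2):B a1@(2,0):B a2@(2,2):B a3@(0,1):A a4@(1,0):B a5@(3,1):B a6@(0,3):B a7@(1,3):B a8@(0,2):A a9@(2,3):B

.AAB
B..B
B.BB
.BB.
....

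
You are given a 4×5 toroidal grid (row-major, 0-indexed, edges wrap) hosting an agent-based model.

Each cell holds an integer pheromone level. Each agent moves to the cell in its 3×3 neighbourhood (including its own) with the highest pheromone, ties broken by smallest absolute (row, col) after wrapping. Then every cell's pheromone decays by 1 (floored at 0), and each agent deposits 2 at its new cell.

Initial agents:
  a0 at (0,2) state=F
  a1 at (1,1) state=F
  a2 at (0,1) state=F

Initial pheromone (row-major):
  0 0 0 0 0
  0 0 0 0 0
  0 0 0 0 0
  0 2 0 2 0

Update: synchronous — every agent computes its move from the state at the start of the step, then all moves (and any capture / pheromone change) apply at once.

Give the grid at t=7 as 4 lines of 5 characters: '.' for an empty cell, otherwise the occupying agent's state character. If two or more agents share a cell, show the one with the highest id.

.....
.....
.....
.F...

t=1: a0@(3,1) a1@(0,0) a2@(3,1) | pheromone: 2 0 0 0 0 / 0 0 0 0 0 / 0 0 0 0 0 / 0 5 0 1 0
t=2: a0@(3,1) a1@(3,1) a2@(3,1) | pheromone: 1 0 0 0 0 / 0 0 0 0 0 / 0 0 0 0 0 / 0 10 0 0 0
t=3: a0@(3,1) a1@(3,1) a2@(3,1) | pheromone: 0 0 0 0 0 / 0 0 0 0 0 / 0 0 0 0 0 / 0 15 0 0 0
t=4: a0@(3,1) a1@(3,1) a2@(3,1) | pheromone: 0 0 0 0 0 / 0 0 0 0 0 / 0 0 0 0 0 / 0 20 0 0 0
t=5: a0@(3,1) a1@(3,1) a2@(3,1) | pheromone: 0 0 0 0 0 / 0 0 0 0 0 / 0 0 0 0 0 / 0 25 0 0 0
t=6: a0@(3,1) a1@(3,1) a2@(3,1) | pheromone: 0 0 0 0 0 / 0 0 0 0 0 / 0 0 0 0 0 / 0 30 0 0 0
t=7: a0@(3,1) a1@(3,1) a2@(3,1) | pheromone: 0 0 0 0 0 / 0 0 0 0 0 / 0 0 0 0 0 / 0 35 0 0 0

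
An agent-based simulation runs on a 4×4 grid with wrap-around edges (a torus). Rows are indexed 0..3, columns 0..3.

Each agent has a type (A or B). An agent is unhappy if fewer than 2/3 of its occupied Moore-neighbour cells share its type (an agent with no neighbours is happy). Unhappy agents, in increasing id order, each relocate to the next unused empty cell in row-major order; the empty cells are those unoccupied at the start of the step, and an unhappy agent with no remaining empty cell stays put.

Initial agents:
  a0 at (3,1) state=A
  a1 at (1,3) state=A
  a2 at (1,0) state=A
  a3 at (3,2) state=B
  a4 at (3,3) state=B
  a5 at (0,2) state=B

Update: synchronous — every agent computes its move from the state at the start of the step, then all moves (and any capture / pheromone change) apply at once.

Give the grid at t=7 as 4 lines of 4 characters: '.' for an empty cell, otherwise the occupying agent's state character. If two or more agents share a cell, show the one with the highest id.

A.AA
..BB
..B.
....

t=1: a0@(0,0):A a1@(0,1):A a2@(1,0):A a3@(3,2):B a4@(3,3):B a5@(0,3):B
t=2: a0@(0,2):A a1@(0,1):A a2@(1,0):A a3@(3,2):B a4@(3,3):B a5@(1,1):B
t=3: a0@(0,0):A a1@(0,3):A a2@(1,2):A a3@(1,3):B a4@(2,0):B a5@(2,1):B
t=4: a0@(0,1):A a1@(0,3):A a2@(0,2):A a3@(1,0):B a4@(2,0):B a5@(1,1):B
t=5: a0@(0,0):A a1@(1,2):A a2@(0,2):A a3@(1,3):B a4@(2,0):B a5@(2,1):B
t=6: a0@(0,1):A a1@(0,3):A a2@(1,0):A a3@(1,1):B a4@(2,0):B a5@(2,2):B
t=7: a0@(0,0):A a1@(0,3):A a2@(0,2):A a3@(1,2):B a4@(1,3):B a5@(2,2):B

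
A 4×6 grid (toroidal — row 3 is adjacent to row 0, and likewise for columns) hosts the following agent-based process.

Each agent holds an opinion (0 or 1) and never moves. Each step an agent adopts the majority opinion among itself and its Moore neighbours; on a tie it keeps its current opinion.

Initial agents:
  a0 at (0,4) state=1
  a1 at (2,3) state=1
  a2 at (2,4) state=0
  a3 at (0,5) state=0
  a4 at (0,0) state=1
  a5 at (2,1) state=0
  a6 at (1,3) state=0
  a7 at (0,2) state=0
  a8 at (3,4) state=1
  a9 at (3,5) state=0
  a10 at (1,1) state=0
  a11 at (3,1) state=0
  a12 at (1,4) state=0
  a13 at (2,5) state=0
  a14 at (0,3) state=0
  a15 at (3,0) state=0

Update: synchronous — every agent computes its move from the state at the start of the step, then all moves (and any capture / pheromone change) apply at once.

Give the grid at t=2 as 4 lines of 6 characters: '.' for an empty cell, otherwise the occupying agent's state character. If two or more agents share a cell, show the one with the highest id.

0.0000
.0.00.
.0.000
00..00

t=1: a0@(0,4):0 a1@(2,3):0 a2@(2,4):0 a3@(0,5):0 a4@(0,0):0 a5@(2,1):0 a6@(1,3):0 a7@(0,2):0 a8@(3,4):0 a9@(3,5):0 a10@(1,1):0 a11@(3,1):0 a12@(1,4):0 a13@(2,5):0 a14@(0,3):0 a15@(3,0):0
t=2: (unchanged — steady state)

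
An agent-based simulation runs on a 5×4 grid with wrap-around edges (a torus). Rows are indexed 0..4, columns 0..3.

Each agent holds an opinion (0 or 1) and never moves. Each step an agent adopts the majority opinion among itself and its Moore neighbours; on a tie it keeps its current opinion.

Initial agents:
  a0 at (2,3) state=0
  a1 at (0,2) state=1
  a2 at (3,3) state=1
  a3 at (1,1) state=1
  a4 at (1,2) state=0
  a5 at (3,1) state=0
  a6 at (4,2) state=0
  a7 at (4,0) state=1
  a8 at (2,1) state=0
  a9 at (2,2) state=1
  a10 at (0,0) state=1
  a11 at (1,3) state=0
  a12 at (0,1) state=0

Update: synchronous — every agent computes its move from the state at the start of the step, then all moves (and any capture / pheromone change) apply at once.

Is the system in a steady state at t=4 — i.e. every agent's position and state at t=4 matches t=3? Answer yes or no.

t=1: a0@(2,3):0 a1@(0,2):0 a2@(3,3):1 a3@(1,1):1 a4@(1,2):0 a5@(3,1):0 a6@(4,2):0 a7@(4,0):1 a8@(2,1):0 a9@(2,2):0 a10@(0,0):1 a11@(1,3):0 a12@(0,1):1
t=2: a0@(2,3):0 a1@(0,2):0 a2@(3,3):0 a3@(1,1):0 a4@(1,2):0 a5@(3,1):0 a6@(4,2):0 a7@(4,0):1 a8@(2,1):0 a9@(2,2):0 a10@(0,0):1 a11@(1,3):0 a12@(0,1):1
t=3: a0@(2,3):0 a1@(0,2):0 a2@(3,3):0 a3@(1,1):0 a4@(1,2):0 a5@(3,1):0 a6@(4,2):0 a7@(4,0):1 a8@(2,1):0 a9@(2,2):0 a10@(0,0):1 a11@(1,3):0 a12@(0,1):0
t=4: a0@(2,3):0 a1@(0,2):0 a2@(3,3):0 a3@(1,1):0 a4@(1,2):0 a5@(3,1):0 a6@(4,2):0 a7@(4,0):0 a8@(2,1):0 a9@(2,2):0 a10@(0,0):0 a11@(1,3):0 a12@(0,1):0

no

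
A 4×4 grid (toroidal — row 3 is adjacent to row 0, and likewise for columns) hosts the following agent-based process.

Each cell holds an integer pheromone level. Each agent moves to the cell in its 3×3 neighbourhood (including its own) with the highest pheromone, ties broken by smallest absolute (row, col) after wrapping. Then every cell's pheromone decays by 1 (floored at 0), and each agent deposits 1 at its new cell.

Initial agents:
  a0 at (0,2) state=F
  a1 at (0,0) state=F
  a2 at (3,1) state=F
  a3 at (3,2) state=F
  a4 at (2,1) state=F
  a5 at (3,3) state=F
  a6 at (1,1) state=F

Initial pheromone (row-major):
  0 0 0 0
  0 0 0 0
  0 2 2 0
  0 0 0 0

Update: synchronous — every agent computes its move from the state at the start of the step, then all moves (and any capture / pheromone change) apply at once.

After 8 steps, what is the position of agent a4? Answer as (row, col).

t=1: a0@(0,1) a1@(0,0) a2@(2,1) a3@(2,1) a4@(2,1) a5@(2,2) a6@(2,1) | pheromone: 1 1 0 0 / 0 0 0 0 / 0 5 2 0 / 0 0 0 0
t=2: a0@(0,0) a1@(0,0) a2@(2,1) a3@(2,1) a4@(2,1) a5@(2,1) a6@(2,1) | pheromone: 2 0 0 0 / 0 0 0 0 / 0 9 1 0 / 0 0 0 0
t=3: a0@(0,0) a1@(0,0) a2@(2,1) a3@(2,1) a4@(2,1) a5@(2,1) a6@(2,1) | pheromone: 3 0 0 0 / 0 0 0 0 / 0 13 0 0 / 0 0 0 0
t=4: a0@(0,0) a1@(0,0) a2@(2,1) a3@(2,1) a4@(2,1) a5@(2,1) a6@(2,1) | pheromone: 4 0 0 0 / 0 0 0 0 / 0 17 0 0 / 0 0 0 0
t=5: a0@(0,0) a1@(0,0) a2@(2,1) a3@(2,1) a4@(2,1) a5@(2,1) a6@(2,1) | pheromone: 5 0 0 0 / 0 0 0 0 / 0 21 0 0 / 0 0 0 0
t=6: a0@(0,0) a1@(0,0) a2@(2,1) a3@(2,1) a4@(2,1) a5@(2,1) a6@(2,1) | pheromone: 6 0 0 0 / 0 0 0 0 / 0 25 0 0 / 0 0 0 0
t=7: a0@(0,0) a1@(0,0) a2@(2,1) a3@(2,1) a4@(2,1) a5@(2,1) a6@(2,1) | pheromone: 7 0 0 0 / 0 0 0 0 / 0 29 0 0 / 0 0 0 0
t=8: a0@(0,0) a1@(0,0) a2@(2,1) a3@(2,1) a4@(2,1) a5@(2,1) a6@(2,1) | pheromone: 8 0 0 0 / 0 0 0 0 / 0 33 0 0 / 0 0 0 0

(2, 1)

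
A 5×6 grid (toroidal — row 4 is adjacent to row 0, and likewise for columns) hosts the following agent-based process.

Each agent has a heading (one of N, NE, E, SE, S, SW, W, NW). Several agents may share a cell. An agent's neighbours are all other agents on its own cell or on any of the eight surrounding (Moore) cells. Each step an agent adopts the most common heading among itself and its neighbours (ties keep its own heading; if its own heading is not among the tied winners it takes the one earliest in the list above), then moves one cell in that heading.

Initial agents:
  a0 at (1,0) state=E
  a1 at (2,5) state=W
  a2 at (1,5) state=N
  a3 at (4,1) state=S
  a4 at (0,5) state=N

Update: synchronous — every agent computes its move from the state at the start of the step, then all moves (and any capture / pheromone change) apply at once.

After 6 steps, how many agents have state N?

4

t=1: a0@(0,0):N a1@(2,4):W a2@(0,5):N a3@(0,1):S a4@(4,5):N
t=2: a0@(4,0):N a1@(2,3):W a2@(4,5):N a3@(1,1):S a4@(3,5):N
t=3: a0@(3,0):N a1@(2,2):W a2@(3,5):N a3@(2,1):S a4@(2,5):N
t=4: a0@(2,0):N a1@(2,1):W a2@(2,5):N a3@(3,1):S a4@(1,5):N
t=5: a0@(1,0):N a1@(2,0):W a2@(1,5):N a3@(4,1):S a4@(0,5):N
t=6: a0@(0,0):N a1@(1,0):N a2@(0,5):N a3@(0,1):S a4@(4,5):N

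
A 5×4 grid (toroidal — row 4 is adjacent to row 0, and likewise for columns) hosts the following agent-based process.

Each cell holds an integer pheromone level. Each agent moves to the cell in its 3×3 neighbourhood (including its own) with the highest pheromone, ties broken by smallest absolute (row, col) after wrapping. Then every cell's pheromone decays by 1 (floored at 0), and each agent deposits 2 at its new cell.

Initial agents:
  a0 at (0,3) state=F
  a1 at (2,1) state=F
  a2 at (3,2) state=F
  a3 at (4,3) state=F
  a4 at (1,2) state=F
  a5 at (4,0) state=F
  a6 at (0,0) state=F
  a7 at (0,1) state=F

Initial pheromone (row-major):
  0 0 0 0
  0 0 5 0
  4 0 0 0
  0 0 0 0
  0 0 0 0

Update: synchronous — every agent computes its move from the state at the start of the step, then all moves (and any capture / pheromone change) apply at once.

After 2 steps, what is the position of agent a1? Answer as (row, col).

(1, 2)

t=1: a0@(1,2) a1@(1,2) a2@(2,1) a3@(0,0) a4@(1,2) a5@(0,0) a6@(0,0) a7@(1,2) | pheromone: 6 0 0 0 / 0 0 12 0 / 3 2 0 0 / 0 0 0 0 / 0 0 0 0
t=2: a0@(1,2) a1@(1,2) a2@(1,2) a3@(0,0) a4@(1,2) a5@(0,0) a6@(0,0) a7@(1,2) | pheromone: 11 0 0 0 / 0 0 21 0 / 2 1 0 0 / 0 0 0 0 / 0 0 0 0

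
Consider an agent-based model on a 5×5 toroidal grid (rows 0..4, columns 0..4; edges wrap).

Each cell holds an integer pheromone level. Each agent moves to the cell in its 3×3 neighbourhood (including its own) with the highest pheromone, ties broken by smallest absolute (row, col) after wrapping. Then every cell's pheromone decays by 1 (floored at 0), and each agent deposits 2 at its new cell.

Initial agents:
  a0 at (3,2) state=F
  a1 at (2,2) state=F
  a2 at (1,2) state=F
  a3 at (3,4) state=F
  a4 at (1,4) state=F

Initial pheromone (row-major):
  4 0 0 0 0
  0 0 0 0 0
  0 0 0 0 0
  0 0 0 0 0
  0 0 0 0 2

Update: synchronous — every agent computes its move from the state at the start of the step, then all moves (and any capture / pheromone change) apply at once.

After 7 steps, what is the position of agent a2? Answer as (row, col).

(0, 0)

t=1: a0@(2,1) a1@(1,1) a2@(0,1) a3@(4,4) a4@(0,0) | pheromone: 5 2 0 0 0 / 0 2 0 0 0 / 0 2 0 0 0 / 0 0 0 0 0 / 0 0 0 0 3
t=2: a0@(1,1) a1@(0,0) a2@(0,0) a3@(0,0) a4@(0,0) | pheromone: 12 1 0 0 0 / 0 3 0 0 0 / 0 1 0 0 0 / 0 0 0 0 0 / 0 0 0 0 2
t=3: a0@(0,0) a1@(0,0) a2@(0,0) a3@(0,0) a4@(0,0) | pheromone: 21 0 0 0 0 / 0 2 0 0 0 / 0 0 0 0 0 / 0 0 0 0 0 / 0 0 0 0 1
t=4: a0@(0,0) a1@(0,0) a2@(0,0) a3@(0,0) a4@(0,0) | pheromone: 30 0 0 0 0 / 0 1 0 0 0 / 0 0 0 0 0 / 0 0 0 0 0 / 0 0 0 0 0
t=5: a0@(0,0) a1@(0,0) a2@(0,0) a3@(0,0) a4@(0,0) | pheromone: 39 0 0 0 0 / 0 0 0 0 0 / 0 0 0 0 0 / 0 0 0 0 0 / 0 0 0 0 0
t=6: a0@(0,0) a1@(0,0) a2@(0,0) a3@(0,0) a4@(0,0) | pheromone: 48 0 0 0 0 / 0 0 0 0 0 / 0 0 0 0 0 / 0 0 0 0 0 / 0 0 0 0 0
t=7: a0@(0,0) a1@(0,0) a2@(0,0) a3@(0,0) a4@(0,0) | pheromone: 57 0 0 0 0 / 0 0 0 0 0 / 0 0 0 0 0 / 0 0 0 0 0 / 0 0 0 0 0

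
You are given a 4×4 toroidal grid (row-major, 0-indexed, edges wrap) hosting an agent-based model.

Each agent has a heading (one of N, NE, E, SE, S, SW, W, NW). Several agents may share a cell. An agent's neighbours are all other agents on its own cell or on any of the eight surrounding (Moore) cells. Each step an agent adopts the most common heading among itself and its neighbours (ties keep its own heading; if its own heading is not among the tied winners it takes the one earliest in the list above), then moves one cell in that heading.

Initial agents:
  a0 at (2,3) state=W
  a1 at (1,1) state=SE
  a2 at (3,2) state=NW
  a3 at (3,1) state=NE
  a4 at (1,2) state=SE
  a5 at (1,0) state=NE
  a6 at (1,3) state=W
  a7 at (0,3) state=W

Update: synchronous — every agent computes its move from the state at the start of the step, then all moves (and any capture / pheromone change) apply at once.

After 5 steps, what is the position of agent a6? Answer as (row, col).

(1, 2)

t=1: a0@(2,2):W a1@(2,2):SE a2@(3,1):W a3@(2,2):NE a4@(1,1):W a5@(1,3):W a6@(1,2):W a7@(0,2):W
t=2: a0@(2,1):W a1@(2,1):W a2@(3,0):W a3@(2,1):W a4@(1,0):W a5@(1,2):W a6@(1,1):W a7@(0,1):W
t=3: a0@(2,0):W a1@(2,0):W a2@(3,3):W a3@(2,0):W a4@(1,3):W a5@(1,1):W a6@(1,0):W a7@(0,0):W
t=4: a0@(2,3):W a1@(2,3):W a2@(3,2):W a3@(2,3):W a4@(1,2):W a5@(1,0):W a6@(1,3):W a7@(0,3):W
t=5: a0@(2,2):W a1@(2,2):W a2@(3,1):W a3@(2,2):W a4@(1,1):W a5@(1,3):W a6@(1,2):W a7@(0,2):W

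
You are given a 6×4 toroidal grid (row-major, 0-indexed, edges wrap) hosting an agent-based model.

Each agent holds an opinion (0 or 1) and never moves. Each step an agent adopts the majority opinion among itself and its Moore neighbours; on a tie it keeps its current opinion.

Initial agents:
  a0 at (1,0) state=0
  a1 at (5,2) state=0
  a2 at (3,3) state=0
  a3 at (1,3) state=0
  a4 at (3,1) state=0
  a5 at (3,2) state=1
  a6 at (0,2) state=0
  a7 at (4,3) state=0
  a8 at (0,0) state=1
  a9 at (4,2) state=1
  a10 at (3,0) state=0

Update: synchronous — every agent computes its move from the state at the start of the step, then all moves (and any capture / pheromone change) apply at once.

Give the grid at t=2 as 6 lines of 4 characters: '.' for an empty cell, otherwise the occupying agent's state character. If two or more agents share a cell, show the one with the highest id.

t=1: a0@(1,0):0 a1@(5,2):0 a2@(3,3):0 a3@(1,3):0 a4@(3,1):0 a5@(3,2):0 a6@(0,2):0 a7@(4,3):0 a8@(0,0):0 a9@(4,2):0 a10@(3,0):0
t=2: (unchanged — steady state)

0.0.
0..0
....
0000
..00
..0.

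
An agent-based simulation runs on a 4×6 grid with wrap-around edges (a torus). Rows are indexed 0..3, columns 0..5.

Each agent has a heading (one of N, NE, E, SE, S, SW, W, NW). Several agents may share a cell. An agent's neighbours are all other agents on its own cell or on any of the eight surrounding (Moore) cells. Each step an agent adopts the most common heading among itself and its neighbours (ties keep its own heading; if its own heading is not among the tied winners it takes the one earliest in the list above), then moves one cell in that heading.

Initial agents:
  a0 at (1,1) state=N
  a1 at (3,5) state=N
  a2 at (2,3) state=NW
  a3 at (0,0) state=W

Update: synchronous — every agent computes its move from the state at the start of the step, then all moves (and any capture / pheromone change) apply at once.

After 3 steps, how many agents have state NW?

t=1: a0@(0,1):N a1@(2,5):N a2@(1,2):NW a3@(3,0):N
t=2: a0@(3,1):N a1@(1,5):N a2@(0,1):NW a3@(2,0):N
t=3: a0@(2,1):N a1@(0,5):N a2@(3,0):NW a3@(1,0):N

1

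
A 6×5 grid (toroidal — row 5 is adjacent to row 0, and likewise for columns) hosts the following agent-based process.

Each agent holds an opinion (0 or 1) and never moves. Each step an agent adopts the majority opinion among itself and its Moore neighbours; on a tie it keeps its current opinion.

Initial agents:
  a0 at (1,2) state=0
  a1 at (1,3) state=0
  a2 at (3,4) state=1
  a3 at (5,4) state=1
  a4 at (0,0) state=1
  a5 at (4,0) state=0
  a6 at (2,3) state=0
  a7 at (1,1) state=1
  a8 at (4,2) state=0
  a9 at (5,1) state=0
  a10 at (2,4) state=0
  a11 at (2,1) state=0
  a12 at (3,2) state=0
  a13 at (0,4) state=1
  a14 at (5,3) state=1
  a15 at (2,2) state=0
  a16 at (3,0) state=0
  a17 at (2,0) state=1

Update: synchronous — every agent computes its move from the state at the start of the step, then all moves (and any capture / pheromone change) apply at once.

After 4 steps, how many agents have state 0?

14

t=1: a0@(1,2):0 a1@(1,3):0 a2@(3,4):0 a3@(5,4):1 a4@(0,0):1 a5@(4,0):0 a6@(2,3):0 a7@(1,1):1 a8@(4,2):0 a9@(5,1):0 a10@(2,4):0 a11@(2,1):0 a12@(3,2):0 a13@(0,4):1 a14@(5,3):1 a15@(2,2):0 a16@(3,0):0 a17@(2,0):1
t=2: a0@(1,2):0 a1@(1,3):0 a2@(3,4):0 a3@(5,4):1 a4@(0,0):1 a5@(4,0):0 a6@(2,3):0 a7@(1,1):1 a8@(4,2):0 a9@(5,1):0 a10@(2,4):0 a11@(2,1):0 a12@(3,2):0 a13@(0,4):1 a14@(5,3):1 a15@(2,2):0 a16@(3,0):0 a17@(2,0):0
t=3: a0@(1,2):0 a1@(1,3):0 a2@(3,4):0 a3@(5,4):1 a4@(0,0):1 a5@(4,0):0 a6@(2,3):0 a7@(1,1):0 a8@(4,2):0 a9@(5,1):0 a10@(2,4):0 a11@(2,1):0 a12@(3,2):0 a13@(0,4):1 a14@(5,3):1 a15@(2,2):0 a16@(3,0):0 a17@(2,0):0
t=4: (unchanged — steady state)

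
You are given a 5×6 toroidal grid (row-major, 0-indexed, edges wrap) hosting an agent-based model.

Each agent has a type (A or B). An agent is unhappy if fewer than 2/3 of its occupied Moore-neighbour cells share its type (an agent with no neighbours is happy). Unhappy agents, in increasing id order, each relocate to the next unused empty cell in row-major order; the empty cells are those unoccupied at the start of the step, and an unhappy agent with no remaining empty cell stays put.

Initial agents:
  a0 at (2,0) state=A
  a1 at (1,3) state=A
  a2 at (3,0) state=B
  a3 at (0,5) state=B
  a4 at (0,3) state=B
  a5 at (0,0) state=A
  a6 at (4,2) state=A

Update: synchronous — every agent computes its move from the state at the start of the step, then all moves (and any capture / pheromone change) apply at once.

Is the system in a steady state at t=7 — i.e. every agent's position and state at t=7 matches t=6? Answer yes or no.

no

t=1: a0@(0,1):A a1@(0,2):A a2@(0,4):B a3@(1,0):B a4@(1,1):B a5@(1,2):A a6@(1,4):A
t=2: a0@(0,0):A a1@(0,2):A a2@(0,3):B a3@(0,5):B a4@(1,3):B a5@(1,2):A a6@(1,5):A
t=3: a0@(0,1):A a1@(0,4):A a2@(1,0):B a3@(1,1):B a4@(1,4):B a5@(2,0):A a6@(2,1):A
t=4: a0@(0,0):A a1@(0,2):A a2@(0,3):B a3@(0,5):B a4@(1,2):B a5@(1,3):A a6@(1,5):A
t=5: a0@(0,1):A a1@(0,4):A a2@(1,0):B a3@(1,1):B a4@(1,4):B a5@(2,0):A a6@(2,1):A
t=6: a0@(0,0):A a1@(0,2):A a2@(0,3):B a3@(0,5):B a4@(1,2):B a5@(1,3):A a6@(1,5):A
t=7: a0@(0,1):A a1@(0,4):A a2@(1,0):B a3@(1,1):B a4@(1,4):B a5@(2,0):A a6@(2,1):A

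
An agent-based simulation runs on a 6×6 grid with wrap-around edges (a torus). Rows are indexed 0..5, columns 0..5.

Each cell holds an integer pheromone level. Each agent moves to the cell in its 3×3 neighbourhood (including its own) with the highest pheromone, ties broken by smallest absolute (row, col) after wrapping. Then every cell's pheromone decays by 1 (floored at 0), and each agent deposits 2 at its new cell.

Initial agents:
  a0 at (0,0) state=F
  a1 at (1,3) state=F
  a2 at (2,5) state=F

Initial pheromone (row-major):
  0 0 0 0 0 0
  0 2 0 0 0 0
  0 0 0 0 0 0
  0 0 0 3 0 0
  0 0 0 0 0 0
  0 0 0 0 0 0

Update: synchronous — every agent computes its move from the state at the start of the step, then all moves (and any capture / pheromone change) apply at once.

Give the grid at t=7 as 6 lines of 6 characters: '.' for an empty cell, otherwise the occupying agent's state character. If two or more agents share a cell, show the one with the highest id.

......
.F....
......
......
......
......

t=1: a0@(1,1) a1@(0,2) a2@(1,0) | pheromone: 0 0 2 0 0 0 / 2 3 0 0 0 0 / 0 0 0 0 0 0 / 0 0 0 2 0 0 / 0 0 0 0 0 0 / 0 0 0 0 0 0
t=2: a0@(1,1) a1@(1,1) a2@(1,1) | pheromone: 0 0 1 0 0 0 / 1 8 0 0 0 0 / 0 0 0 0 0 0 / 0 0 0 1 0 0 / 0 0 0 0 0 0 / 0 0 0 0 0 0
t=3: a0@(1,1) a1@(1,1) a2@(1,1) | pheromone: 0 0 0 0 0 0 / 0 13 0 0 0 0 / 0 0 0 0 0 0 / 0 0 0 0 0 0 / 0 0 0 0 0 0 / 0 0 0 0 0 0
t=4: a0@(1,1) a1@(1,1) a2@(1,1) | pheromone: 0 0 0 0 0 0 / 0 18 0 0 0 0 / 0 0 0 0 0 0 / 0 0 0 0 0 0 / 0 0 0 0 0 0 / 0 0 0 0 0 0
t=5: a0@(1,1) a1@(1,1) a2@(1,1) | pheromone: 0 0 0 0 0 0 / 0 23 0 0 0 0 / 0 0 0 0 0 0 / 0 0 0 0 0 0 / 0 0 0 0 0 0 / 0 0 0 0 0 0
t=6: a0@(1,1) a1@(1,1) a2@(1,1) | pheromone: 0 0 0 0 0 0 / 0 28 0 0 0 0 / 0 0 0 0 0 0 / 0 0 0 0 0 0 / 0 0 0 0 0 0 / 0 0 0 0 0 0
t=7: a0@(1,1) a1@(1,1) a2@(1,1) | pheromone: 0 0 0 0 0 0 / 0 33 0 0 0 0 / 0 0 0 0 0 0 / 0 0 0 0 0 0 / 0 0 0 0 0 0 / 0 0 0 0 0 0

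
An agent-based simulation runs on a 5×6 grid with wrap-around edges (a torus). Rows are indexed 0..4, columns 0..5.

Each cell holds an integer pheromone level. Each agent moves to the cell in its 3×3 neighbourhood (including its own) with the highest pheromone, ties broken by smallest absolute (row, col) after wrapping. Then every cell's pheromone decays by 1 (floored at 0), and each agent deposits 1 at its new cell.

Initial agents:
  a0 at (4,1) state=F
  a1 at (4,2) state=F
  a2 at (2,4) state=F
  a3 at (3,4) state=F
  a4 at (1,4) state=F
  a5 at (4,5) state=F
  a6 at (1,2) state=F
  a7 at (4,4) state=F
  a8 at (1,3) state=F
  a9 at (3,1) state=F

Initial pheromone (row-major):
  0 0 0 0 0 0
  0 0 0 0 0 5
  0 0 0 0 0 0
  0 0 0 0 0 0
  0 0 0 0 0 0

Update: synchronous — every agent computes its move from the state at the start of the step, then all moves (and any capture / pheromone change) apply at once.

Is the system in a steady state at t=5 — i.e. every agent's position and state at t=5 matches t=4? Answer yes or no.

no

t=1: a0@(0,0) a1@(0,1) a2@(1,5) a3@(2,3) a4@(1,5) a5@(0,0) a6@(0,1) a7@(0,3) a8@(0,2) a9@(2,0) | pheromone: 2 2 1 1 0 0 / 0 0 0 0 0 6 / 1 0 0 1 0 0 / 0 0 0 0 0 0 / 0 0 0 0 0 0
t=2: a0@(1,5) a1@(0,0) a2@(1,5) a3@(2,3) a4@(1,5) a5@(1,5) a6@(0,0) a7@(0,2) a8@(0,1) a9@(1,5) | pheromone: 3 2 1 0 0 0 / 0 0 0 0 0 10 / 0 0 0 1 0 0 / 0 0 0 0 0 0 / 0 0 0 0 0 0
t=3: a0@(1,5) a1@(1,5) a2@(1,5) a3@(2,3) a4@(1,5) a5@(1,5) a6@(1,5) a7@(0,1) a8@(0,0) a9@(1,5) | pheromone: 3 2 0 0 0 0 / 0 0 0 0 0 16 / 0 0 0 1 0 0 / 0 0 0 0 0 0 / 0 0 0 0 0 0
t=4: a0@(1,5) a1@(1,5) a2@(1,5) a3@(2,3) a4@(1,5) a5@(1,5) a6@(1,5) a7@(0,0) a8@(1,5) a9@(1,5) | pheromone: 3 1 0 0 0 0 / 0 0 0 0 0 23 / 0 0 0 1 0 0 / 0 0 0 0 0 0 / 0 0 0 0 0 0
t=5: a0@(1,5) a1@(1,5) a2@(1,5) a3@(2,3) a4@(1,5) a5@(1,5) a6@(1,5) a7@(1,5) a8@(1,5) a9@(1,5) | pheromone: 2 0 0 0 0 0 / 0 0 0 0 0 31 / 0 0 0 1 0 0 / 0 0 0 0 0 0 / 0 0 0 0 0 0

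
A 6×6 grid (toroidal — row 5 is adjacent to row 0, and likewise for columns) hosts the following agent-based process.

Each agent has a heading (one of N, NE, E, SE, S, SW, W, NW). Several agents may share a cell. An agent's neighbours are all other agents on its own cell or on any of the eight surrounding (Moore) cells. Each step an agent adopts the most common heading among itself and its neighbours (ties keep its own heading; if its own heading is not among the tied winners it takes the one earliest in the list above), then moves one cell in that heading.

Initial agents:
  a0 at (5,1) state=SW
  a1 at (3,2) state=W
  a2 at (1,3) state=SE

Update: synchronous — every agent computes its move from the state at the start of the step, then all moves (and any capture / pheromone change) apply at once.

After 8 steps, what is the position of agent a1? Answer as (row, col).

t=1: a0@(0,0):SW a1@(3,1):W a2@(2,4):SE
t=2: a0@(1,5):SW a1@(3,0):W a2@(3,5):SE
t=3: a0@(2,4):SW a1@(3,5):W a2@(4,0):SE
t=4: a0@(3,3):SW a1@(3,4):W a2@(5,1):SE
t=5: a0@(4,2):SW a1@(3,3):W a2@(0,2):SE
t=6: a0@(5,1):SW a1@(3,2):W a2@(1,3):SE
t=7: a0@(0,0):SW a1@(3,1):W a2@(2,4):SE
t=8: a0@(1,5):SW a1@(3,0):W a2@(3,5):SE

(3, 0)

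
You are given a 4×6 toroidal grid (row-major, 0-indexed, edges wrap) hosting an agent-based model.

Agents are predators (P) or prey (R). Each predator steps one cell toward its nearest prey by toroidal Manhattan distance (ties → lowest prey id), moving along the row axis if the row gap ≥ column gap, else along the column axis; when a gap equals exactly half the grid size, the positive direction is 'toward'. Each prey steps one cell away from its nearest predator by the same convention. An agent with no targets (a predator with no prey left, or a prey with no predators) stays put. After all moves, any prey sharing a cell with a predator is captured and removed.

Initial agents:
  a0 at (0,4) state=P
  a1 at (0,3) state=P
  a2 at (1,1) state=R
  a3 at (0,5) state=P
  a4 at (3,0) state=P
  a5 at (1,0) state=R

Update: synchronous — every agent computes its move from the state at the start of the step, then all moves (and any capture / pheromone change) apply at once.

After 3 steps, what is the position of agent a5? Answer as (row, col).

(2, 0)

t=1: a0@(0,5):P a1@(0,2):P a2@(1,0):R a3@(1,5):P a4@(0,0):P a5@(2,0):R
t=2: a0@(1,5):P a1@(0,1):P a2@(1,1):R a3@(1,0):P a4@(1,0):P a5@(3,0):R
t=3: a0@(1,0):P a1@(1,1):P a2@(2,1):R a3@(1,1):P a4@(1,1):P a5@(2,0):R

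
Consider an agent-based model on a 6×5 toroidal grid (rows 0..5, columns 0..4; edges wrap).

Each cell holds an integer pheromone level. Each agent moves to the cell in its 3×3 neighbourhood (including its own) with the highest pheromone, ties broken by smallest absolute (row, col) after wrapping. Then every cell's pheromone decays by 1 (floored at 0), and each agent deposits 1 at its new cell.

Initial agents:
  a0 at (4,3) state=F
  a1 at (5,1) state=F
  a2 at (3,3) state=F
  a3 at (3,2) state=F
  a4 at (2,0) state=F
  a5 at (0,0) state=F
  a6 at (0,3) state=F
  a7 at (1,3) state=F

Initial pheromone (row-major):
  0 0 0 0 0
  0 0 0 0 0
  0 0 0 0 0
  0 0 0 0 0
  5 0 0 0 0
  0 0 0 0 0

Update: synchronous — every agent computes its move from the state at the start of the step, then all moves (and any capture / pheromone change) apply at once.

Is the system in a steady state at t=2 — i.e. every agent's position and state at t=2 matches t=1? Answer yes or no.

no

t=1: a0@(3,2) a1@(4,0) a2@(2,2) a3@(2,1) a4@(1,0) a5@(0,0) a6@(0,2) a7@(0,2) | pheromone: 1 0 2 0 0 / 1 0 0 0 0 / 0 1 1 0 0 / 0 0 1 0 0 / 5 0 0 0 0 / 0 0 0 0 0
t=2: a0@(2,1) a1@(4,0) a2@(2,1) a3@(1,0) a4@(0,0) a5@(0,0) a6@(0,2) a7@(0,2) | pheromone: 2 0 3 0 0 / 1 0 0 0 0 / 0 2 0 0 0 / 0 0 0 0 0 / 5 0 0 0 0 / 0 0 0 0 0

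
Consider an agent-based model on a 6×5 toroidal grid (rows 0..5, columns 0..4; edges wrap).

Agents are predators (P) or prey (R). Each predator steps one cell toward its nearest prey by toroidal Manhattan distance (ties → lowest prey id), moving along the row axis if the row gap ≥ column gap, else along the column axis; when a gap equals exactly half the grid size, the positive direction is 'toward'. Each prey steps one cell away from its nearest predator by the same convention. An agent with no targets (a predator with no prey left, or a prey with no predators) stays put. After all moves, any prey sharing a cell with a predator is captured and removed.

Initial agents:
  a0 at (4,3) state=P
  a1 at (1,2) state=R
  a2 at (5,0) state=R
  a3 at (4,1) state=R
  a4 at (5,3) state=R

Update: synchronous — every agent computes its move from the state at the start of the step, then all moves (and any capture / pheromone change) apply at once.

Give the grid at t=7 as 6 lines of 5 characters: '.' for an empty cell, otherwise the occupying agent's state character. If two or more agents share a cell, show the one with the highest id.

..RR.
.R...
.....
.....
.....
...P.

t=1: a0@(5,3):P a1@(0,2):R a2@(5,1):R a3@(4,0):R a4@(0,3):R
t=2: a0@(0,3):P a1@(1,2):R a2@(5,0):R a3@(4,1):R a4@(1,3):R
t=3: a0@(1,3):P a1@(2,2):R a2@(5,1):R a3@(3,1):R a4@(2,3):R
t=4: a0@(2,3):P a1@(3,2):R a2@(4,1):R a3@(4,1):R a4@(3,3):R
t=5: a0@(3,3):P a1@(4,2):R a2@(5,1):R a3@(5,1):R a4@(4,3):R
t=6: a0@(4,3):P a1@(5,2):R a2@(0,1):R a3@(0,1):R a4@(5,3):R
t=7: a0@(5,3):P a1@(0,2):R a2@(1,1):R a3@(1,1):R a4@(0,3):R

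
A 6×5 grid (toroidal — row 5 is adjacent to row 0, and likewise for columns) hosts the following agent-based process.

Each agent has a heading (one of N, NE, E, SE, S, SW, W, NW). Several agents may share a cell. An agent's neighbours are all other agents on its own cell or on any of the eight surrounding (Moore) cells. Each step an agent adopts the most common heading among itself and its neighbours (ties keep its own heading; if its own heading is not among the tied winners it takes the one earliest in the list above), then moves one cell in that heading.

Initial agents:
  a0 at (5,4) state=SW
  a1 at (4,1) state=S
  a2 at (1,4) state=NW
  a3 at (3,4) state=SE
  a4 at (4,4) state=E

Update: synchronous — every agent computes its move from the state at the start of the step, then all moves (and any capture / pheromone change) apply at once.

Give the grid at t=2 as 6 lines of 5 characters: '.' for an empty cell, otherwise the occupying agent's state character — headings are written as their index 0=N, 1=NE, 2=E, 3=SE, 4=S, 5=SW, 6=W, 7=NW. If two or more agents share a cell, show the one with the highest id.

.4...
..5..
.....
.....
.2...
.37..

t=1: a0@(0,3):SW a1@(5,1):S a2@(0,3):NW a3@(4,0):SE a4@(4,0):E
t=2: a0@(1,2):SW a1@(0,1):S a2@(5,2):NW a3@(5,1):SE a4@(4,1):E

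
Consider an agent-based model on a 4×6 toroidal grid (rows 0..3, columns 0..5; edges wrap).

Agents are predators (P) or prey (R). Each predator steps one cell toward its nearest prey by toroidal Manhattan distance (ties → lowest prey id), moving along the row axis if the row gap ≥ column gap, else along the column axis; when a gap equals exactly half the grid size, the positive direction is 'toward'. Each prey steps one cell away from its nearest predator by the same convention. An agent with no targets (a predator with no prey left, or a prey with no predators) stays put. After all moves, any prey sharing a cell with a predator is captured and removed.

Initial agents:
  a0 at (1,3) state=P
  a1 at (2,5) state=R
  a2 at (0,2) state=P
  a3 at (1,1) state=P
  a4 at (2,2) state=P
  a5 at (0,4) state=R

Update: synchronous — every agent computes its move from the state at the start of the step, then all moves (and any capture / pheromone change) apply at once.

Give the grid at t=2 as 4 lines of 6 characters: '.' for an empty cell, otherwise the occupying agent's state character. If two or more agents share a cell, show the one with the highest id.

t=1: a0@(0,3):P a1@(2,0):R a2@(0,3):P a3@(1,0):P a4@(2,3):P a5@(3,4):R
t=2: a0@(3,3):P a1@(3,0):R a2@(3,3):P a3@(2,0):P a4@(3,3):P a5@(2,4):R

......
......
P...R.
R..P..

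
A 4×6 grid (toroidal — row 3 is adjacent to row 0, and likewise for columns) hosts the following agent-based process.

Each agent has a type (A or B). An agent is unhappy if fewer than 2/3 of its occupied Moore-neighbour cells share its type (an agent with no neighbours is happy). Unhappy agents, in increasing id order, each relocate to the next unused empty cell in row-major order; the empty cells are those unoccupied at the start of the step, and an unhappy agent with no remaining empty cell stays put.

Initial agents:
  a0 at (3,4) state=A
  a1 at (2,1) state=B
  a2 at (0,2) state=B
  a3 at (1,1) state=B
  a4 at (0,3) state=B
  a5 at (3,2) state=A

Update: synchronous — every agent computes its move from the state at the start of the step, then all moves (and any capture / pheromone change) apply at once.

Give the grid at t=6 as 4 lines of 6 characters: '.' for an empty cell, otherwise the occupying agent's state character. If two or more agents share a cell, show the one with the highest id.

t=1: a0@(0,0):A a1@(0,1):B a2@(0,2):B a3@(1,1):B a4@(0,4):B a5@(0,5):A
t=2: a0@(0,3):A a1@(0,1):B a2@(0,2):B a3@(1,1):B a4@(1,0):B a5@(1,2):A
t=3: a0@(0,0):A a1@(0,1):B a2@(0,4):B a3@(1,1):B a4@(1,0):B a5@(0,5):A
t=4: a0@(0,2):A a1@(0,1):B a2@(0,3):B a3@(1,1):B a4@(1,2):B a5@(1,3):A
t=5: a0@(0,0):A a1@(0,1):B a2@(0,4):B a3@(1,1):B a4@(0,5):B a5@(1,0):A
t=6: a0@(0,2):A a1@(0,3):B a2@(0,4):B a3@(1,2):B a4@(1,3):B a5@(1,4):A

..ABB.
..BBA.
......
......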